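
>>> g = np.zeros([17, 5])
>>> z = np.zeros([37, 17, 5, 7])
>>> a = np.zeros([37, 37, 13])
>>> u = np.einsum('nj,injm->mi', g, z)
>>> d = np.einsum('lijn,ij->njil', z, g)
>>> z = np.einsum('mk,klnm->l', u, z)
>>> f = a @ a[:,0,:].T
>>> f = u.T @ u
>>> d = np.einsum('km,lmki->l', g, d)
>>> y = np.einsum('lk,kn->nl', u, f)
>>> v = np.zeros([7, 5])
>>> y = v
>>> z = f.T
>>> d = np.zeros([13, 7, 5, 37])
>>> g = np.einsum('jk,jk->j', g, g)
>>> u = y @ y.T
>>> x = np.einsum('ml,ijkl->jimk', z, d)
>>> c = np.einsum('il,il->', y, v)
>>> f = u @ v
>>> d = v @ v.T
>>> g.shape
(17,)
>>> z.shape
(37, 37)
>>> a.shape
(37, 37, 13)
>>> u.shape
(7, 7)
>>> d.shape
(7, 7)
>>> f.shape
(7, 5)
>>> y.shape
(7, 5)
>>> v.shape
(7, 5)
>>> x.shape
(7, 13, 37, 5)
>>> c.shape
()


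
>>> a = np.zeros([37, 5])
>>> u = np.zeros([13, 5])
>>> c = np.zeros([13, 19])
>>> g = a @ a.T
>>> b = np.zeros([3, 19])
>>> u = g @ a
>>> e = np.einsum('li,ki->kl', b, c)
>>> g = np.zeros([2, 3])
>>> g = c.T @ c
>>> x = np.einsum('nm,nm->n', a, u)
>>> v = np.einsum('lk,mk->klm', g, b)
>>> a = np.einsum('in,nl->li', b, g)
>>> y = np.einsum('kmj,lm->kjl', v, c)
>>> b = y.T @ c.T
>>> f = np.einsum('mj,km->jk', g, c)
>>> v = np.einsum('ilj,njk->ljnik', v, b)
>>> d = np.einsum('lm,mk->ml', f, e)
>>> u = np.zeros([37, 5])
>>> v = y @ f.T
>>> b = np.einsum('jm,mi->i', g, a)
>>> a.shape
(19, 3)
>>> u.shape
(37, 5)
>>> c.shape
(13, 19)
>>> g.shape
(19, 19)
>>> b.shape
(3,)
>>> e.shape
(13, 3)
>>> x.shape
(37,)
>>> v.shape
(19, 3, 19)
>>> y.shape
(19, 3, 13)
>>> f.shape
(19, 13)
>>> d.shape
(13, 19)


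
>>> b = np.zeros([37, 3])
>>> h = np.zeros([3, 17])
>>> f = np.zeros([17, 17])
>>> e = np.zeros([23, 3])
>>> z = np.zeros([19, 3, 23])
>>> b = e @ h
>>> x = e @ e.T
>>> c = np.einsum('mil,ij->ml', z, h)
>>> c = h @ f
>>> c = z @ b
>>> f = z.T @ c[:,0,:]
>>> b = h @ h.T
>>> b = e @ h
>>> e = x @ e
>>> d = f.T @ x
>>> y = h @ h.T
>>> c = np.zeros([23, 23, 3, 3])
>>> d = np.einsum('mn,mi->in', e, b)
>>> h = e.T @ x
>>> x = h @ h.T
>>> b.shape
(23, 17)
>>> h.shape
(3, 23)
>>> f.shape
(23, 3, 17)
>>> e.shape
(23, 3)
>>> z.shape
(19, 3, 23)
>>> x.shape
(3, 3)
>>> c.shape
(23, 23, 3, 3)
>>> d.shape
(17, 3)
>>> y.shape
(3, 3)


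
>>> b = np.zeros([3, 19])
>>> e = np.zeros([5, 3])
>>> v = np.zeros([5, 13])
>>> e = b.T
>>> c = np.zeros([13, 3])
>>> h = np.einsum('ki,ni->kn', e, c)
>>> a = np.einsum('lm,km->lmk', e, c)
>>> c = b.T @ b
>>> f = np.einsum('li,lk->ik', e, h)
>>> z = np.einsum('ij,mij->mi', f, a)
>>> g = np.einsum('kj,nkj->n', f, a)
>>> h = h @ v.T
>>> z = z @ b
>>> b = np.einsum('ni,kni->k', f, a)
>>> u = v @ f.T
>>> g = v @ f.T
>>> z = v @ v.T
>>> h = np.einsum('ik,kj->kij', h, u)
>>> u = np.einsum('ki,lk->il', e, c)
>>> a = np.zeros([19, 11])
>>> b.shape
(19,)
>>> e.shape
(19, 3)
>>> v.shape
(5, 13)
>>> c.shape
(19, 19)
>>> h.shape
(5, 19, 3)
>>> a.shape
(19, 11)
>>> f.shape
(3, 13)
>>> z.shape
(5, 5)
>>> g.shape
(5, 3)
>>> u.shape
(3, 19)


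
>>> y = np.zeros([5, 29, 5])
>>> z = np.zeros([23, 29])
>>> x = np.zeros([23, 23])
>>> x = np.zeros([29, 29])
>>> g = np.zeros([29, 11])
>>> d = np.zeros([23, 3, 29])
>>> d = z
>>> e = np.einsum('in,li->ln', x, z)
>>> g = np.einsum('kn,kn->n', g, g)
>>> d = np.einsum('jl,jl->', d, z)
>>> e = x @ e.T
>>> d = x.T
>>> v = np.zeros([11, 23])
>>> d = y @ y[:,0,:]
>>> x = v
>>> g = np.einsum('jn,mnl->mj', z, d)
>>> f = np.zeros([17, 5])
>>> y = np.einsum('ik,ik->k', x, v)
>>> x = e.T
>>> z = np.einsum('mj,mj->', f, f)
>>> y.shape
(23,)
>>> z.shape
()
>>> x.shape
(23, 29)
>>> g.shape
(5, 23)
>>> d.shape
(5, 29, 5)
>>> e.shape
(29, 23)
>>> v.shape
(11, 23)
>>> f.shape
(17, 5)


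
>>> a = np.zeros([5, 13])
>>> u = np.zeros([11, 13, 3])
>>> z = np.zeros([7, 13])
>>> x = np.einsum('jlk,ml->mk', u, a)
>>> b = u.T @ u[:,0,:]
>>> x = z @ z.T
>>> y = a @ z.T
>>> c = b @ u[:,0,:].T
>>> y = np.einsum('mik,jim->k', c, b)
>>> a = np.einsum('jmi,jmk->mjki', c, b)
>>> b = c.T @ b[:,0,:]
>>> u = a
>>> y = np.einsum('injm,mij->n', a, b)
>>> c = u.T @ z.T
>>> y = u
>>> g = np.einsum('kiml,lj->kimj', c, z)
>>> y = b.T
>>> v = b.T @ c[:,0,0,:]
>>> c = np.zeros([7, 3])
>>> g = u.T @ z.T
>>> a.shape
(13, 3, 3, 11)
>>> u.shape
(13, 3, 3, 11)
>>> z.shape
(7, 13)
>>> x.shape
(7, 7)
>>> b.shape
(11, 13, 3)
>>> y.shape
(3, 13, 11)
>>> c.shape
(7, 3)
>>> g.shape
(11, 3, 3, 7)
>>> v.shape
(3, 13, 7)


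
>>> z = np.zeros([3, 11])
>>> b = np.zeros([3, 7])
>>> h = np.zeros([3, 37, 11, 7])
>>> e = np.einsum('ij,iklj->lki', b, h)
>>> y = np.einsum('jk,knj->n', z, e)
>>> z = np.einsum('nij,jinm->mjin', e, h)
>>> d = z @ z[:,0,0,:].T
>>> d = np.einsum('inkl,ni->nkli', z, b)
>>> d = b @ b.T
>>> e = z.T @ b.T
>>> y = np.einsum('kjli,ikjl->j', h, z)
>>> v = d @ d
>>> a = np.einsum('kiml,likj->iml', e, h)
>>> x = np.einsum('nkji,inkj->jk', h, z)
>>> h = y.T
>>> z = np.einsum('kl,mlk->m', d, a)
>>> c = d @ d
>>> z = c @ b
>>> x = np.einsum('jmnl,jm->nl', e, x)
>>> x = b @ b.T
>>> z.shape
(3, 7)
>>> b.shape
(3, 7)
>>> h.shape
(37,)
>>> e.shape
(11, 37, 3, 3)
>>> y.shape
(37,)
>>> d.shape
(3, 3)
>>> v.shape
(3, 3)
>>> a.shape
(37, 3, 3)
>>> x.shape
(3, 3)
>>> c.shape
(3, 3)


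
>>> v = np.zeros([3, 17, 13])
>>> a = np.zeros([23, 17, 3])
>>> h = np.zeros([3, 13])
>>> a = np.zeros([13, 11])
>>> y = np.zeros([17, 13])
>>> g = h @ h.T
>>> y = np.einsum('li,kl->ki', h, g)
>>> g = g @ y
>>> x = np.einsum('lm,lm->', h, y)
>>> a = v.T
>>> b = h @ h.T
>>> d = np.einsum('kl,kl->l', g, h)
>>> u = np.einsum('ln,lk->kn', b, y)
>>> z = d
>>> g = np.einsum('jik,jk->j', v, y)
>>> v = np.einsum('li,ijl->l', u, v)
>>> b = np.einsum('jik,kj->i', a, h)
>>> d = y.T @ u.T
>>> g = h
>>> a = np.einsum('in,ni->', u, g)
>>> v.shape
(13,)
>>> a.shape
()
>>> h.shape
(3, 13)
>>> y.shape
(3, 13)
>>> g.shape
(3, 13)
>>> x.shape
()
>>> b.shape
(17,)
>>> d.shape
(13, 13)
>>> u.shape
(13, 3)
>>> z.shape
(13,)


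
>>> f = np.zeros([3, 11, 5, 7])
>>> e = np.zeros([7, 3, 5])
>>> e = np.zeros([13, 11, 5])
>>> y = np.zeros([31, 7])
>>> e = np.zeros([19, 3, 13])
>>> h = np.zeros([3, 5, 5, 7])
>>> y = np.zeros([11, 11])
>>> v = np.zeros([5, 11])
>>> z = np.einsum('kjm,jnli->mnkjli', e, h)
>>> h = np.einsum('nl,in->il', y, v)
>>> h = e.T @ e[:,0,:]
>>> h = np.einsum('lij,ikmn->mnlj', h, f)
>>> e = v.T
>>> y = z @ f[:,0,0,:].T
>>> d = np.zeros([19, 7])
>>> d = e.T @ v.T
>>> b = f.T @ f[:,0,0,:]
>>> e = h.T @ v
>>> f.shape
(3, 11, 5, 7)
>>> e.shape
(13, 13, 7, 11)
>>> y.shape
(13, 5, 19, 3, 5, 3)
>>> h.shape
(5, 7, 13, 13)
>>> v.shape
(5, 11)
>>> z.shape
(13, 5, 19, 3, 5, 7)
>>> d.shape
(5, 5)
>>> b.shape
(7, 5, 11, 7)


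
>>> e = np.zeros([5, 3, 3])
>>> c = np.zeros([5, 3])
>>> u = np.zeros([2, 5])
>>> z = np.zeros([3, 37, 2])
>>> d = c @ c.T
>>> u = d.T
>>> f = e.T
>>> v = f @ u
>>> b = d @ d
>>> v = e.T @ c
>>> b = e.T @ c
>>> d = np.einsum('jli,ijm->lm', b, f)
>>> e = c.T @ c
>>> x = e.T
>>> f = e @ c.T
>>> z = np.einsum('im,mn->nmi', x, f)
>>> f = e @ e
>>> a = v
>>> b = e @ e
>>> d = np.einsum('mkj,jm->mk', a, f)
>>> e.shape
(3, 3)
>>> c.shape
(5, 3)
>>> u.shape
(5, 5)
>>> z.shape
(5, 3, 3)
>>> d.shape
(3, 3)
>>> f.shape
(3, 3)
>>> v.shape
(3, 3, 3)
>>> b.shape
(3, 3)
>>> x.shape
(3, 3)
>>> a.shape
(3, 3, 3)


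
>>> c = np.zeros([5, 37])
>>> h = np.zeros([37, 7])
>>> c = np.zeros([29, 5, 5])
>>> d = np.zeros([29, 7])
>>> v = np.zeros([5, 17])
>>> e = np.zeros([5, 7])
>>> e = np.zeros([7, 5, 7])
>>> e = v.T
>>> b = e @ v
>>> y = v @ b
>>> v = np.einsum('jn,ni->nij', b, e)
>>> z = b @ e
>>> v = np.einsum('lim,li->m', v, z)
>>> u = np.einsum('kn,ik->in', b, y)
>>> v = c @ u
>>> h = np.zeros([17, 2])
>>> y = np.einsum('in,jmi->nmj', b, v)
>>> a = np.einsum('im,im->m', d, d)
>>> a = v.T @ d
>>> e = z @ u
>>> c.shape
(29, 5, 5)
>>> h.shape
(17, 2)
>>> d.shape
(29, 7)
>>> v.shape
(29, 5, 17)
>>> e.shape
(17, 17)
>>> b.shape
(17, 17)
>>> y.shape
(17, 5, 29)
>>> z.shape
(17, 5)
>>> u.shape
(5, 17)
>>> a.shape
(17, 5, 7)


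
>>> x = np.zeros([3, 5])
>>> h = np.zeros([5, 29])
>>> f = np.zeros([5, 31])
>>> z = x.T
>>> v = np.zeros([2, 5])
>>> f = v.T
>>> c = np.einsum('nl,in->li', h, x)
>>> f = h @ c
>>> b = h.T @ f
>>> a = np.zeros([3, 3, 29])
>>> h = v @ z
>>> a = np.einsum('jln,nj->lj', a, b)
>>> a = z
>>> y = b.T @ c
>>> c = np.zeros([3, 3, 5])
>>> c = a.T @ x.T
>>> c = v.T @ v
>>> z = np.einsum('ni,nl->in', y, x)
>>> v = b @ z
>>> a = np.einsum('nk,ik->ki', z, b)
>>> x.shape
(3, 5)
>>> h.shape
(2, 3)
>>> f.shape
(5, 3)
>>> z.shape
(3, 3)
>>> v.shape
(29, 3)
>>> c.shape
(5, 5)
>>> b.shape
(29, 3)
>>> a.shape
(3, 29)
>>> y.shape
(3, 3)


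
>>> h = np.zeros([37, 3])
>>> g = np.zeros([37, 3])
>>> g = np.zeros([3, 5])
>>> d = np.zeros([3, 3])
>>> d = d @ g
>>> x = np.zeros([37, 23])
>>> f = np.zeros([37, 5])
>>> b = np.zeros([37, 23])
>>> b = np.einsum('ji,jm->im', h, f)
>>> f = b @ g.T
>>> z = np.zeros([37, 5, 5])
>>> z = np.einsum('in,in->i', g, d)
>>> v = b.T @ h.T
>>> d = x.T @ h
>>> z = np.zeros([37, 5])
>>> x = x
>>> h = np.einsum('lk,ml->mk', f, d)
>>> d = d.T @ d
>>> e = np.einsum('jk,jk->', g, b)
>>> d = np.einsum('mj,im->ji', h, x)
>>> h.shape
(23, 3)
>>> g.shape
(3, 5)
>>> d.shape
(3, 37)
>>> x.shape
(37, 23)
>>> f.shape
(3, 3)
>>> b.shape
(3, 5)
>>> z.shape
(37, 5)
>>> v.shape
(5, 37)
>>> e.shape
()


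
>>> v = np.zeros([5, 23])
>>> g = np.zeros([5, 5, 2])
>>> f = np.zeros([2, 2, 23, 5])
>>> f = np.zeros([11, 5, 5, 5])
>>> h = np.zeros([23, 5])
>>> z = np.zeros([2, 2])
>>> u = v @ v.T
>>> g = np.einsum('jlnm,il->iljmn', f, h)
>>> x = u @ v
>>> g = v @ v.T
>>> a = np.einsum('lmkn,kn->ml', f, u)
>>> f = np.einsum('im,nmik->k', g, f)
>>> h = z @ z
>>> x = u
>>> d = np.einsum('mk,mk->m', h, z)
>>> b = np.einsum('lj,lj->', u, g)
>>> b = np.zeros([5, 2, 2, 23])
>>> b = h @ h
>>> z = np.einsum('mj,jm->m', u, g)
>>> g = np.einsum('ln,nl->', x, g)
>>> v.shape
(5, 23)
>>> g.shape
()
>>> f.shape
(5,)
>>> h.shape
(2, 2)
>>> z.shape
(5,)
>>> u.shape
(5, 5)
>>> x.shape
(5, 5)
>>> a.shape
(5, 11)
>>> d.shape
(2,)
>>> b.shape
(2, 2)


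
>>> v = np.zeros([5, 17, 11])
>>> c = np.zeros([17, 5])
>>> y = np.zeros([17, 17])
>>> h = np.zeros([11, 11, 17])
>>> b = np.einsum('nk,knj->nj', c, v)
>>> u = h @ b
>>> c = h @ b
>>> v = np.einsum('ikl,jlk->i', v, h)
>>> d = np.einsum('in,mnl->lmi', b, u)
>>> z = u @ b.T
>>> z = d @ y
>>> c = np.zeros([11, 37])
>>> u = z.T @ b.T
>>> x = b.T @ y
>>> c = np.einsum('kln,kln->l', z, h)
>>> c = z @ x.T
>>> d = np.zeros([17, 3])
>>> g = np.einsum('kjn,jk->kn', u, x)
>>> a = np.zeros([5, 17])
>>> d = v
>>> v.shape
(5,)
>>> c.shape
(11, 11, 11)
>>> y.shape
(17, 17)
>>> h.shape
(11, 11, 17)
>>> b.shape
(17, 11)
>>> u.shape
(17, 11, 17)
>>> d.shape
(5,)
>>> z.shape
(11, 11, 17)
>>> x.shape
(11, 17)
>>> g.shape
(17, 17)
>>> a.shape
(5, 17)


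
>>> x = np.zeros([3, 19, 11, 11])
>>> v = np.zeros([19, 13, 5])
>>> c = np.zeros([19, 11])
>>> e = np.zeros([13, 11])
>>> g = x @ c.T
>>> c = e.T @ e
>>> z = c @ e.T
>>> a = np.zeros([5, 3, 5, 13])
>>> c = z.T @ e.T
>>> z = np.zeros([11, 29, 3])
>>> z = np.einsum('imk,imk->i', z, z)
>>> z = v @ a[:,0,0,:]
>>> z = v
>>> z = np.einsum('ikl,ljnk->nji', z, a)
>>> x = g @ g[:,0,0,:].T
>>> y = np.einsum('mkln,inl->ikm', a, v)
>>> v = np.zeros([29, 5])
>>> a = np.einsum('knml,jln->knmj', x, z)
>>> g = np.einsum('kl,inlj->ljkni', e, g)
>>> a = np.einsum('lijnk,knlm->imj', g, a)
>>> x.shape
(3, 19, 11, 3)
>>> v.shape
(29, 5)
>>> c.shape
(13, 13)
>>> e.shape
(13, 11)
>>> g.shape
(11, 19, 13, 19, 3)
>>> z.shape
(5, 3, 19)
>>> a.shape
(19, 5, 13)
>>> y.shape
(19, 3, 5)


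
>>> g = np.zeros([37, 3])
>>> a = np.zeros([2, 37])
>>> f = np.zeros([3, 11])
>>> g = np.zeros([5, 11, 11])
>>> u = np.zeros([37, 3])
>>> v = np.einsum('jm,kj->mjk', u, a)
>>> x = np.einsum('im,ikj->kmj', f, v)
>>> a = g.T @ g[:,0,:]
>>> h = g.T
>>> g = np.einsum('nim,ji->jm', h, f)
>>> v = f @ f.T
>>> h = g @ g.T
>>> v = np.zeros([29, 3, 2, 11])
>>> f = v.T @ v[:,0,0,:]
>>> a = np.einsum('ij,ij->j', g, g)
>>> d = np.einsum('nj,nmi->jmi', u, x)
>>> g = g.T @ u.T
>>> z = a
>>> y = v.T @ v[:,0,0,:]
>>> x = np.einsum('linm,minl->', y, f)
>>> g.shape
(5, 37)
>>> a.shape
(5,)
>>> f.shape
(11, 2, 3, 11)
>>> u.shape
(37, 3)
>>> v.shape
(29, 3, 2, 11)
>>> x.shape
()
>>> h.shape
(3, 3)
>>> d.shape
(3, 11, 2)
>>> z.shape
(5,)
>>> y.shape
(11, 2, 3, 11)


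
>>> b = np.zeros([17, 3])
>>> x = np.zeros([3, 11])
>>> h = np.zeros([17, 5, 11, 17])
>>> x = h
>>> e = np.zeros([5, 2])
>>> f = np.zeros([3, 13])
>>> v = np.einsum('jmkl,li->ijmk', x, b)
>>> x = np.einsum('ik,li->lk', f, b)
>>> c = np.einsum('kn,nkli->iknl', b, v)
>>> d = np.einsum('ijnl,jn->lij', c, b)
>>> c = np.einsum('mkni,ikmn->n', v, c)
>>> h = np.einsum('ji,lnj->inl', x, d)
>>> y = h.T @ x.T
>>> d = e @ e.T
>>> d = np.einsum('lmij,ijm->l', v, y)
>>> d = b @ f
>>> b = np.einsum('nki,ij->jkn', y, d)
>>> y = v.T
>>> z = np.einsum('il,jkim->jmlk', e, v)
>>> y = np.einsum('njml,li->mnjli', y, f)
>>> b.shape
(13, 11, 5)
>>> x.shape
(17, 13)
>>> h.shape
(13, 11, 5)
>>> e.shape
(5, 2)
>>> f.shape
(3, 13)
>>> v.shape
(3, 17, 5, 11)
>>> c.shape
(5,)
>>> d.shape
(17, 13)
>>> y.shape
(17, 11, 5, 3, 13)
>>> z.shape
(3, 11, 2, 17)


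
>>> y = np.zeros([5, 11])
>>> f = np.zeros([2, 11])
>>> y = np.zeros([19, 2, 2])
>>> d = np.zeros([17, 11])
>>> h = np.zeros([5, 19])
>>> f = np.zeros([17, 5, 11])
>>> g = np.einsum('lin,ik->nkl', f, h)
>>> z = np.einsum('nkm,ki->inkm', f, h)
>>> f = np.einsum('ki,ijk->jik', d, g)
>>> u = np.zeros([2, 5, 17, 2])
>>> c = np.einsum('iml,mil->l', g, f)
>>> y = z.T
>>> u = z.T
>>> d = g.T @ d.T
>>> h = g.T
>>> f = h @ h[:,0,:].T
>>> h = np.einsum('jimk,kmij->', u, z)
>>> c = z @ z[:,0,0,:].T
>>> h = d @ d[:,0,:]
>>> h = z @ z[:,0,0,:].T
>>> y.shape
(11, 5, 17, 19)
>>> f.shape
(17, 19, 17)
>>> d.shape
(17, 19, 17)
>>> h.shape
(19, 17, 5, 19)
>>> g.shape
(11, 19, 17)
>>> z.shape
(19, 17, 5, 11)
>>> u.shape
(11, 5, 17, 19)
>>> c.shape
(19, 17, 5, 19)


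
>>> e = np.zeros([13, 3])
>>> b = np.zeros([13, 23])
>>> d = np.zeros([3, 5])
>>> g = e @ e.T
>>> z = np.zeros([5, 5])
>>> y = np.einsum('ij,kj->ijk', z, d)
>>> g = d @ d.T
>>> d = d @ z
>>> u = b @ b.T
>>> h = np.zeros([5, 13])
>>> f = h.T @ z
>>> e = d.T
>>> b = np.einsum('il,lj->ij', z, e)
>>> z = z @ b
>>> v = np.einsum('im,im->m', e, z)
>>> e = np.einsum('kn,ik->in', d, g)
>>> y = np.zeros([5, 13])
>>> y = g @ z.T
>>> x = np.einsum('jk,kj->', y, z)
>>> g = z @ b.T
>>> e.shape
(3, 5)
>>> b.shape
(5, 3)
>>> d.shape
(3, 5)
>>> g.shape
(5, 5)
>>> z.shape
(5, 3)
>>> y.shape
(3, 5)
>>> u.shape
(13, 13)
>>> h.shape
(5, 13)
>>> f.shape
(13, 5)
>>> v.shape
(3,)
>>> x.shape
()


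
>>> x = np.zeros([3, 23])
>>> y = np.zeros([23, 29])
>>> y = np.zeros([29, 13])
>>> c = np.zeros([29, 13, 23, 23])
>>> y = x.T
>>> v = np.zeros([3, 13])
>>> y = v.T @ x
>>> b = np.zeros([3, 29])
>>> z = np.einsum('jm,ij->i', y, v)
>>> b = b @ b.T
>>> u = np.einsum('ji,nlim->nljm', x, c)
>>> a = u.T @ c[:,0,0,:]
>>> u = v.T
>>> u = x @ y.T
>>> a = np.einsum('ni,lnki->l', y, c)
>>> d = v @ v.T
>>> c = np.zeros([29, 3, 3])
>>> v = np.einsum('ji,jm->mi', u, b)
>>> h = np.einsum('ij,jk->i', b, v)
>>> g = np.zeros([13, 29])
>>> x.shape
(3, 23)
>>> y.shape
(13, 23)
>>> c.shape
(29, 3, 3)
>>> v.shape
(3, 13)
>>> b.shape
(3, 3)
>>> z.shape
(3,)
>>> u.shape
(3, 13)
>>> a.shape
(29,)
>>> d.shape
(3, 3)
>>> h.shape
(3,)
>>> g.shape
(13, 29)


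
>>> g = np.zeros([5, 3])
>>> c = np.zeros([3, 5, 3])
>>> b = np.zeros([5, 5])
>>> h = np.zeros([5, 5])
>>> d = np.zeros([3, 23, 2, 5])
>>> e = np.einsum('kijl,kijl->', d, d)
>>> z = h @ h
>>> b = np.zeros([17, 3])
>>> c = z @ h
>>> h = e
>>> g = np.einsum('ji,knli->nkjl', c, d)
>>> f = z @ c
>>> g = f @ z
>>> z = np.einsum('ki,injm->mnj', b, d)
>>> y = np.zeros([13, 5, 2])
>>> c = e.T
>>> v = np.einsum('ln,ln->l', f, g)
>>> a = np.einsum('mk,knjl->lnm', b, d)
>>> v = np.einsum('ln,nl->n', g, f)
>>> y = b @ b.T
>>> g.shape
(5, 5)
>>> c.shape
()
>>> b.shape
(17, 3)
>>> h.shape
()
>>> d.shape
(3, 23, 2, 5)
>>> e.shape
()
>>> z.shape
(5, 23, 2)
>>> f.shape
(5, 5)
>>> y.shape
(17, 17)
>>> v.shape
(5,)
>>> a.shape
(5, 23, 17)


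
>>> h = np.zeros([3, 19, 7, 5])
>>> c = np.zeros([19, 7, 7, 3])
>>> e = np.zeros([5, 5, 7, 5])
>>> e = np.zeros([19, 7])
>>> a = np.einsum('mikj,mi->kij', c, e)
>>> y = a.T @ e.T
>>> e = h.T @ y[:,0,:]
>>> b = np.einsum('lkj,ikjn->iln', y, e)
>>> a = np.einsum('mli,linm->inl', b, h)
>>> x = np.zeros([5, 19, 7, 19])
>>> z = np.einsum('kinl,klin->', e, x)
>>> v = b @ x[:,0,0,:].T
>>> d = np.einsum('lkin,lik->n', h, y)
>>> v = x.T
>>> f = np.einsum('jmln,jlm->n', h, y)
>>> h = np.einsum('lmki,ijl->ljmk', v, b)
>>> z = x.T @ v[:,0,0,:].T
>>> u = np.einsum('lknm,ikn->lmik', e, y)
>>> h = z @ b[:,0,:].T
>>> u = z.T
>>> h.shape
(19, 7, 19, 5)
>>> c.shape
(19, 7, 7, 3)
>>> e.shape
(5, 7, 19, 19)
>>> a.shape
(19, 7, 3)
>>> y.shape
(3, 7, 19)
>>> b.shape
(5, 3, 19)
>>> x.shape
(5, 19, 7, 19)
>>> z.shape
(19, 7, 19, 19)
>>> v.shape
(19, 7, 19, 5)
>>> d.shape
(5,)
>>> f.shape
(5,)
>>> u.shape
(19, 19, 7, 19)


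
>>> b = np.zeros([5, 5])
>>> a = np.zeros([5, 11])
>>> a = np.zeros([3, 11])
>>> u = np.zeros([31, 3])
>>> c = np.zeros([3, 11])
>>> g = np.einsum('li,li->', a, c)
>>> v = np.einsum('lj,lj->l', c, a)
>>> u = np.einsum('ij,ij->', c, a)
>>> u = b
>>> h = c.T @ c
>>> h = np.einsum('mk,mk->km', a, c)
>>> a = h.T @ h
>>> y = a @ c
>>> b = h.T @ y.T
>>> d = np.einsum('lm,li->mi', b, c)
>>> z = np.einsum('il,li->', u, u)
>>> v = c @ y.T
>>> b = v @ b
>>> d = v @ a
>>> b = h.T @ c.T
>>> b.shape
(3, 3)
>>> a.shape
(3, 3)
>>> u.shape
(5, 5)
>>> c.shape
(3, 11)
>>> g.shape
()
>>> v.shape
(3, 3)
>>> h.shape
(11, 3)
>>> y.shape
(3, 11)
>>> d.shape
(3, 3)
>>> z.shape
()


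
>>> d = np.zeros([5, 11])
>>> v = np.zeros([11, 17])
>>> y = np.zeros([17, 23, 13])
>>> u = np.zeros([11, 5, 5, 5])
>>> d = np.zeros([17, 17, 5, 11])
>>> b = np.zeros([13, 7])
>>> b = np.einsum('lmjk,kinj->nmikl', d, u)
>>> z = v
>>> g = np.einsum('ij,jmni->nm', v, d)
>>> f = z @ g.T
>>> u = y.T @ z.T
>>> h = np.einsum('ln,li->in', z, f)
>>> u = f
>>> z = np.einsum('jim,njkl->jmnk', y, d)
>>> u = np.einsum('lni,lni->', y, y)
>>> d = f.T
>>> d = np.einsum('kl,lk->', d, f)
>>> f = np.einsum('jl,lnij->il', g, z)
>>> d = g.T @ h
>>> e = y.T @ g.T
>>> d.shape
(17, 17)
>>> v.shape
(11, 17)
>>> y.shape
(17, 23, 13)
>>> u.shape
()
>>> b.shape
(5, 17, 5, 11, 17)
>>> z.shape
(17, 13, 17, 5)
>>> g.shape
(5, 17)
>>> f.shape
(17, 17)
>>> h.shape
(5, 17)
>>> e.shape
(13, 23, 5)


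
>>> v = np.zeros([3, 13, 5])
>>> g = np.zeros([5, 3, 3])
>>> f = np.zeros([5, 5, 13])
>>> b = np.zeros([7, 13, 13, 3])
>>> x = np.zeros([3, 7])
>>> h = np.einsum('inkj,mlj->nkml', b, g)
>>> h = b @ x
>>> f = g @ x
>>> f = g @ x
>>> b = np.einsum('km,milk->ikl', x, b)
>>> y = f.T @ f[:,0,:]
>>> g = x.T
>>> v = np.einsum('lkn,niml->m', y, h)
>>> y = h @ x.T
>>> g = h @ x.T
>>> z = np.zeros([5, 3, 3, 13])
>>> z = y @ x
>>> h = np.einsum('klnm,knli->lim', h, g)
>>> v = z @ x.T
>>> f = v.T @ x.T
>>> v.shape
(7, 13, 13, 3)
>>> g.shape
(7, 13, 13, 3)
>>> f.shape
(3, 13, 13, 3)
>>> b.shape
(13, 3, 13)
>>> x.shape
(3, 7)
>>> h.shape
(13, 3, 7)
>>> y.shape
(7, 13, 13, 3)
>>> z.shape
(7, 13, 13, 7)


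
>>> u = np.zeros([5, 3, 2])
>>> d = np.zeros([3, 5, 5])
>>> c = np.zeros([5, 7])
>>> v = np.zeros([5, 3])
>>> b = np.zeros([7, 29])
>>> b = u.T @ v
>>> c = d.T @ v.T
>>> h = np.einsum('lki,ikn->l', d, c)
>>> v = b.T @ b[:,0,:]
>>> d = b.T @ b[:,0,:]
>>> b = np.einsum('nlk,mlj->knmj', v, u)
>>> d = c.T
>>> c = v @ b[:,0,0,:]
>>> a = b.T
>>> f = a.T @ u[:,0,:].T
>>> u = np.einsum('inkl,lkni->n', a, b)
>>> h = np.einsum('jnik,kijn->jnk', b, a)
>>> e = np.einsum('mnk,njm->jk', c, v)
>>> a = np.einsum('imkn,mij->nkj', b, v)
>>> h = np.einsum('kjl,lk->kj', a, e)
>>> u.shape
(5,)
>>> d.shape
(5, 5, 5)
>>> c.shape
(3, 3, 2)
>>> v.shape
(3, 3, 3)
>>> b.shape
(3, 3, 5, 2)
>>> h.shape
(2, 5)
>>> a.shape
(2, 5, 3)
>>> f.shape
(3, 3, 5, 5)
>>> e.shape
(3, 2)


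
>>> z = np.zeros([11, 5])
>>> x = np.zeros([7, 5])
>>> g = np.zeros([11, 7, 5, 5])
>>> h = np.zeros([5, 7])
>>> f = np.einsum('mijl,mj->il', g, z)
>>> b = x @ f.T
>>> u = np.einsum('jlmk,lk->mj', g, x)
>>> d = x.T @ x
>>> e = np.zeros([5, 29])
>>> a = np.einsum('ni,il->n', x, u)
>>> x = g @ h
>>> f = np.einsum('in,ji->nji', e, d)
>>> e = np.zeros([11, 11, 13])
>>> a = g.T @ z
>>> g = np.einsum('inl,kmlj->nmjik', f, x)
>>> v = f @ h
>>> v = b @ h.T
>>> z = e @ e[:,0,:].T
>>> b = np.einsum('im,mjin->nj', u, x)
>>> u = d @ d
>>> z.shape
(11, 11, 11)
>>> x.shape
(11, 7, 5, 7)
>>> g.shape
(5, 7, 7, 29, 11)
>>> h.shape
(5, 7)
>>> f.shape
(29, 5, 5)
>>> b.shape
(7, 7)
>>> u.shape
(5, 5)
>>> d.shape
(5, 5)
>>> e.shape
(11, 11, 13)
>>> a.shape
(5, 5, 7, 5)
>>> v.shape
(7, 5)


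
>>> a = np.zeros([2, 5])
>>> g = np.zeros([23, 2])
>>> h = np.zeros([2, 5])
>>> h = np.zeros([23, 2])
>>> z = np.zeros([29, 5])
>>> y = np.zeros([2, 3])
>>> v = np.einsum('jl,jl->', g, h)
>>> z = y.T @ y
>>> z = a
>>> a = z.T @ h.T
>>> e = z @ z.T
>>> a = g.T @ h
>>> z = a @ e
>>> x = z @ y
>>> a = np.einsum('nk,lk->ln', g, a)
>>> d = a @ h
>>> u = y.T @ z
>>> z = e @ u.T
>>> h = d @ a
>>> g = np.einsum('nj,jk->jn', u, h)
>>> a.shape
(2, 23)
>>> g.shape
(2, 3)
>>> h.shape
(2, 23)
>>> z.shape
(2, 3)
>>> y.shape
(2, 3)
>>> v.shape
()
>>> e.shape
(2, 2)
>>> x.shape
(2, 3)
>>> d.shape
(2, 2)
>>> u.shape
(3, 2)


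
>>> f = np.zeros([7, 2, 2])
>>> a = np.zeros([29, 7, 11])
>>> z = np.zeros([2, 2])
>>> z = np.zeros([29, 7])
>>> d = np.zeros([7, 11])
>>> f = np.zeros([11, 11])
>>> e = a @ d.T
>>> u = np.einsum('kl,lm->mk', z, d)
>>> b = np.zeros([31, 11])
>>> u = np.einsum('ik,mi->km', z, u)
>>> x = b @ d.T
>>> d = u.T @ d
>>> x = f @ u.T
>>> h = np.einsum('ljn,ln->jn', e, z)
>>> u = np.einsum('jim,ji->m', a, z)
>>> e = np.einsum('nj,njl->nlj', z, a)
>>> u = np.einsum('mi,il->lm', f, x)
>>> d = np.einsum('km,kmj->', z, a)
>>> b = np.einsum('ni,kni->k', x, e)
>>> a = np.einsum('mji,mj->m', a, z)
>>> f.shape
(11, 11)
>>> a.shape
(29,)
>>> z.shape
(29, 7)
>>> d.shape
()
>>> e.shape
(29, 11, 7)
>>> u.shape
(7, 11)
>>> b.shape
(29,)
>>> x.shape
(11, 7)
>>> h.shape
(7, 7)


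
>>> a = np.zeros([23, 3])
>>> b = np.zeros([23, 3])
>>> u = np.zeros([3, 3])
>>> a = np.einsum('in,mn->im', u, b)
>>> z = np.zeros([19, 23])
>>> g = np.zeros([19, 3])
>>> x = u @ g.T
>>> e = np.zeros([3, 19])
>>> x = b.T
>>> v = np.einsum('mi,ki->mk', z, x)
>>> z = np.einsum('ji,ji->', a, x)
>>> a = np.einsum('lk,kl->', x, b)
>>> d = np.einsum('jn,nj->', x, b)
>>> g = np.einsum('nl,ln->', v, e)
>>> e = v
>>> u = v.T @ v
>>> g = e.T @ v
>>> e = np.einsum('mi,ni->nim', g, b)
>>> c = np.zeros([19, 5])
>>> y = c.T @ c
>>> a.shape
()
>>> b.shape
(23, 3)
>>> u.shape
(3, 3)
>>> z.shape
()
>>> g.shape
(3, 3)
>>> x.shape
(3, 23)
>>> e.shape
(23, 3, 3)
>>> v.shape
(19, 3)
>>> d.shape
()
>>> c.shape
(19, 5)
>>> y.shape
(5, 5)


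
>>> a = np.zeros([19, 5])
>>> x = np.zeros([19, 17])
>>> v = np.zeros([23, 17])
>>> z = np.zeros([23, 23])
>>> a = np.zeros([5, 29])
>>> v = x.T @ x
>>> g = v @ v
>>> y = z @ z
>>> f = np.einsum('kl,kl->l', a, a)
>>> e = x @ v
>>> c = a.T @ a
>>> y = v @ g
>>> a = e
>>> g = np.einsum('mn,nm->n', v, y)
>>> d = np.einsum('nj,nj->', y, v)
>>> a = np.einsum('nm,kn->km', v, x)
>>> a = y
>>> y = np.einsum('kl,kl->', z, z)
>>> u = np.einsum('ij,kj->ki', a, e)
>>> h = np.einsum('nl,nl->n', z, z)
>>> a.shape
(17, 17)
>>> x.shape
(19, 17)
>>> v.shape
(17, 17)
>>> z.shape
(23, 23)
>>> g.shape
(17,)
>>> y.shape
()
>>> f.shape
(29,)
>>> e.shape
(19, 17)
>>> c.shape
(29, 29)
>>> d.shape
()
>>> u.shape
(19, 17)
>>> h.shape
(23,)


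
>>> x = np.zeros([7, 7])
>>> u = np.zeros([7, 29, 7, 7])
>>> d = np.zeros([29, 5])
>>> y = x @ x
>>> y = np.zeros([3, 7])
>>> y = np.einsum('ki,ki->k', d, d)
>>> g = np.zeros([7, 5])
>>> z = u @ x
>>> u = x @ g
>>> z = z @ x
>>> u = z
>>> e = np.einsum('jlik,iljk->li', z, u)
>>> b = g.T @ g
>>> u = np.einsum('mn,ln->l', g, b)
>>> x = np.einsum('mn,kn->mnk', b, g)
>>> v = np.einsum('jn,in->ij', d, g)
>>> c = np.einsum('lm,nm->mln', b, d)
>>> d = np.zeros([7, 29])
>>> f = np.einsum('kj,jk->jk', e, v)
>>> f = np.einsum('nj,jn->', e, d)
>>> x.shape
(5, 5, 7)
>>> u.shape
(5,)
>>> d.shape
(7, 29)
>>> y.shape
(29,)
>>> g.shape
(7, 5)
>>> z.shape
(7, 29, 7, 7)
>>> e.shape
(29, 7)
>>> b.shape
(5, 5)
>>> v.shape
(7, 29)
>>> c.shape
(5, 5, 29)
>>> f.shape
()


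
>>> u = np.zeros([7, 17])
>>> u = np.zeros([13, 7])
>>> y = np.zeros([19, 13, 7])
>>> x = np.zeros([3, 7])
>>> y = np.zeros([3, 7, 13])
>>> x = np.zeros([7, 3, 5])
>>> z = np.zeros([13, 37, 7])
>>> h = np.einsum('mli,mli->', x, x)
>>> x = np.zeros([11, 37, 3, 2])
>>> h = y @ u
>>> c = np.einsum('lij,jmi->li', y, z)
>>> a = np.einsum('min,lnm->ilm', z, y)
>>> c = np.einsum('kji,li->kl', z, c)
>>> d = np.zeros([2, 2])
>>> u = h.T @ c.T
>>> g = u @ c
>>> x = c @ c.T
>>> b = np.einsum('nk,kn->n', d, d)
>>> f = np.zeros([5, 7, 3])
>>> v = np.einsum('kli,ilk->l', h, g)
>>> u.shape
(7, 7, 13)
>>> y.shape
(3, 7, 13)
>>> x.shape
(13, 13)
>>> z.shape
(13, 37, 7)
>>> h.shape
(3, 7, 7)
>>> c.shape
(13, 3)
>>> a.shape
(37, 3, 13)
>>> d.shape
(2, 2)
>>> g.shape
(7, 7, 3)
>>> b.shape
(2,)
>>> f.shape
(5, 7, 3)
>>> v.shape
(7,)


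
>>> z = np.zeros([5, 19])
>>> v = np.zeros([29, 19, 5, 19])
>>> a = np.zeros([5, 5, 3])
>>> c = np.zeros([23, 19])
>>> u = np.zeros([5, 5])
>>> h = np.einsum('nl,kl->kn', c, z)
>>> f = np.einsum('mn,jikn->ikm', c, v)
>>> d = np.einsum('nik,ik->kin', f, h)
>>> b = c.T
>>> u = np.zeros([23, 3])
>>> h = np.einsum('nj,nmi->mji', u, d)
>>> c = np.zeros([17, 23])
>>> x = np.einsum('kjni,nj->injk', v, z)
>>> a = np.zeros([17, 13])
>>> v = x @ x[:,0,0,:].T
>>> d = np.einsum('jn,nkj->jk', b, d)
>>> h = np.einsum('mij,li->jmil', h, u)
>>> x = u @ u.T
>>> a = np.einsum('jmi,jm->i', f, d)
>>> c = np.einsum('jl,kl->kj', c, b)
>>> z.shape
(5, 19)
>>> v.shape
(19, 5, 19, 19)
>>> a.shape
(23,)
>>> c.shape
(19, 17)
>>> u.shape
(23, 3)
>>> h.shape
(19, 5, 3, 23)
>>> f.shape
(19, 5, 23)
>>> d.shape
(19, 5)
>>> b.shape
(19, 23)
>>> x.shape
(23, 23)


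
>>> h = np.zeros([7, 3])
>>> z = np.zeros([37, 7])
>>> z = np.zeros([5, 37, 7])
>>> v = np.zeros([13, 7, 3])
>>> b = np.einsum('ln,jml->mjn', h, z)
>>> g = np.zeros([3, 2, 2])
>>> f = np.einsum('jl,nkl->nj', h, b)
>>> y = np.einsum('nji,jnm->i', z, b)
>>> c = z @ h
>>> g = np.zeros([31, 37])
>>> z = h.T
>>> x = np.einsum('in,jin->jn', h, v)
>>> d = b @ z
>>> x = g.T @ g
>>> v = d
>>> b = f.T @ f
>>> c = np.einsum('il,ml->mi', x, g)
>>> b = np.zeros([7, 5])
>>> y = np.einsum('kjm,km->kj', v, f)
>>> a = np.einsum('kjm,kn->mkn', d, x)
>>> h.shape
(7, 3)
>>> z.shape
(3, 7)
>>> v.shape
(37, 5, 7)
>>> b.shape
(7, 5)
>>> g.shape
(31, 37)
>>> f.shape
(37, 7)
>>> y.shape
(37, 5)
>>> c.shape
(31, 37)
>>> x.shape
(37, 37)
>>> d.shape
(37, 5, 7)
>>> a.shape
(7, 37, 37)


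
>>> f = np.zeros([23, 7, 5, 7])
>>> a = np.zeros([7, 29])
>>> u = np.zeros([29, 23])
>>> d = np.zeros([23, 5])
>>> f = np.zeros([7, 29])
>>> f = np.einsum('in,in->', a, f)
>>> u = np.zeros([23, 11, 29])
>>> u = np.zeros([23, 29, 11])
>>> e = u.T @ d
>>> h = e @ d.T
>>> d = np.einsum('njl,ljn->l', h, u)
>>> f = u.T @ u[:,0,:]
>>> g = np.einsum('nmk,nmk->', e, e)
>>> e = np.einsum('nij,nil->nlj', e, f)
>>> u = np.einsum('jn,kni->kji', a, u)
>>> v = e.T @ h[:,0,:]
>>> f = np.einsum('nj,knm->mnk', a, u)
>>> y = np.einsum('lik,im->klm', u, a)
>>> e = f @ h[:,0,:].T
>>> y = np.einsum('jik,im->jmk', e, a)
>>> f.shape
(11, 7, 23)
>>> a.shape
(7, 29)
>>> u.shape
(23, 7, 11)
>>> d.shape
(23,)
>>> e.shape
(11, 7, 11)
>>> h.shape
(11, 29, 23)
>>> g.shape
()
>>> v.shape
(5, 11, 23)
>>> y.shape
(11, 29, 11)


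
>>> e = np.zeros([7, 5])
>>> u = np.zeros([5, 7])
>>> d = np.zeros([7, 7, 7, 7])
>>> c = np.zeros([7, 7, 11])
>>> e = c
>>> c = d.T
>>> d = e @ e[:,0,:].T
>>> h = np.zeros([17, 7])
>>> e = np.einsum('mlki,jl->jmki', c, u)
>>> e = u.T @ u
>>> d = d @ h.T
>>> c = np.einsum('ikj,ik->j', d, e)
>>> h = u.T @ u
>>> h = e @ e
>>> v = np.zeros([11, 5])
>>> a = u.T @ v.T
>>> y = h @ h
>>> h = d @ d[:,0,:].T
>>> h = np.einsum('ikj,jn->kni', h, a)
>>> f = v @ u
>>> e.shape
(7, 7)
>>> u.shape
(5, 7)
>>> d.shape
(7, 7, 17)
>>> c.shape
(17,)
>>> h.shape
(7, 11, 7)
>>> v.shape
(11, 5)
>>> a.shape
(7, 11)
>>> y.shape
(7, 7)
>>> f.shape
(11, 7)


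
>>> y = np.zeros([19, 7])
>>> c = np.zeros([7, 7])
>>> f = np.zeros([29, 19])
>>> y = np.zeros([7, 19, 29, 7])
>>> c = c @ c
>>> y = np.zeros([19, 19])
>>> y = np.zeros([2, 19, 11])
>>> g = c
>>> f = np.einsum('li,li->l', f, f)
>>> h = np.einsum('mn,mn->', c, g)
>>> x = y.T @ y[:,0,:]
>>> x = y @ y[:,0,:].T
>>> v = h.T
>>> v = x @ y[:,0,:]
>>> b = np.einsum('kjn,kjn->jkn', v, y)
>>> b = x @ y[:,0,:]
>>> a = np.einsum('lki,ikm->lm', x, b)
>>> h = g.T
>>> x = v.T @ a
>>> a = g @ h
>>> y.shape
(2, 19, 11)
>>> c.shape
(7, 7)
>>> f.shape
(29,)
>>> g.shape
(7, 7)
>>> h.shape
(7, 7)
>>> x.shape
(11, 19, 11)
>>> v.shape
(2, 19, 11)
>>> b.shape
(2, 19, 11)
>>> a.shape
(7, 7)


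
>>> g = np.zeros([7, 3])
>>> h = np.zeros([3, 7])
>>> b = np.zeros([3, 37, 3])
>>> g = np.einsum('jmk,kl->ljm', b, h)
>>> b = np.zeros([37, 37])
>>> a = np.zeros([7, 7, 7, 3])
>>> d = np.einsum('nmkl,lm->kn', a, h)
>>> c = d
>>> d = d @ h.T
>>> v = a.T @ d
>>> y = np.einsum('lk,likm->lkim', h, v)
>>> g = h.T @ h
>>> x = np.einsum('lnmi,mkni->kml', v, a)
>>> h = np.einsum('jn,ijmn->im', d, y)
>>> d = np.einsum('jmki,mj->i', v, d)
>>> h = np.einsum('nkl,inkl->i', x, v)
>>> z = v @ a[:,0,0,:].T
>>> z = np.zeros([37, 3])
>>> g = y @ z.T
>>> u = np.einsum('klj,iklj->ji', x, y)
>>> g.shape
(3, 7, 7, 37)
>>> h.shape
(3,)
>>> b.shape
(37, 37)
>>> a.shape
(7, 7, 7, 3)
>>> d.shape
(3,)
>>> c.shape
(7, 7)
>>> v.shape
(3, 7, 7, 3)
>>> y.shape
(3, 7, 7, 3)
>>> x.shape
(7, 7, 3)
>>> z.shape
(37, 3)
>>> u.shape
(3, 3)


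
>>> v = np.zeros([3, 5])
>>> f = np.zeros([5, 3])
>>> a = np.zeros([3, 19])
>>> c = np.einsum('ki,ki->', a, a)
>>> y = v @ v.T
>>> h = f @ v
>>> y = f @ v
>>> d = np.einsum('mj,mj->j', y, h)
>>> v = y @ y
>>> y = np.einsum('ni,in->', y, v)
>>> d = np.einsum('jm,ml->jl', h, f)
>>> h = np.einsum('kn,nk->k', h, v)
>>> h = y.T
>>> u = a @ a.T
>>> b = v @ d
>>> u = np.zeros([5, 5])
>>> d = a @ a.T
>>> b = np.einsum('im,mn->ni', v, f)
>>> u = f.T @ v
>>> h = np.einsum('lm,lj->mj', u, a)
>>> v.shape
(5, 5)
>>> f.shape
(5, 3)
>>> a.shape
(3, 19)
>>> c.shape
()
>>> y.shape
()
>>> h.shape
(5, 19)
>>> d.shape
(3, 3)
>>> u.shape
(3, 5)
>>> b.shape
(3, 5)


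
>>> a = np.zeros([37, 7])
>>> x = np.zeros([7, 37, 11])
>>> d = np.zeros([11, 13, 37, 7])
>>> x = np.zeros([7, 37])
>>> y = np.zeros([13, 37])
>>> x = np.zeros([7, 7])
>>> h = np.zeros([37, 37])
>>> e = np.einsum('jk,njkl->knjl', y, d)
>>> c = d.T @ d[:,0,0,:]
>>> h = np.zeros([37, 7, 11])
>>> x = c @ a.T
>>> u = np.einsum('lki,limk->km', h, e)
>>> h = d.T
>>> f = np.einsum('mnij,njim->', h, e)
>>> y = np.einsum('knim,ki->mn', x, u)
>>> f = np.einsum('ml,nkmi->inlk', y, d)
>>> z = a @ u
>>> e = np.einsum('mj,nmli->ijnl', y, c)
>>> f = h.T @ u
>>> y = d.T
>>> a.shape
(37, 7)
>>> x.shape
(7, 37, 13, 37)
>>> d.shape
(11, 13, 37, 7)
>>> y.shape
(7, 37, 13, 11)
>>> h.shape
(7, 37, 13, 11)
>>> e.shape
(7, 37, 7, 13)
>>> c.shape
(7, 37, 13, 7)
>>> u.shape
(7, 13)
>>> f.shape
(11, 13, 37, 13)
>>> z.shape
(37, 13)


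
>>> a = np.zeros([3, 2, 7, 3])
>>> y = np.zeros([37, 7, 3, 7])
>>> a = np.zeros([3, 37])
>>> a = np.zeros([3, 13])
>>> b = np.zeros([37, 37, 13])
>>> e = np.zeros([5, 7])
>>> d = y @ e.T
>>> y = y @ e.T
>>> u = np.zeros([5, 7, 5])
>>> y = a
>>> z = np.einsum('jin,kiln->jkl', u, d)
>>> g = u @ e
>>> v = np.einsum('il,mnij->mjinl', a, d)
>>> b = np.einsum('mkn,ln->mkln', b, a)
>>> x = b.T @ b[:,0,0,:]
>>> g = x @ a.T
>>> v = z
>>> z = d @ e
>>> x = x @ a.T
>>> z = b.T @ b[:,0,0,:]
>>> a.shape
(3, 13)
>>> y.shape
(3, 13)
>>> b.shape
(37, 37, 3, 13)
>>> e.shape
(5, 7)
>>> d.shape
(37, 7, 3, 5)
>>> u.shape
(5, 7, 5)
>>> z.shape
(13, 3, 37, 13)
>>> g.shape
(13, 3, 37, 3)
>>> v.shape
(5, 37, 3)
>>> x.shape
(13, 3, 37, 3)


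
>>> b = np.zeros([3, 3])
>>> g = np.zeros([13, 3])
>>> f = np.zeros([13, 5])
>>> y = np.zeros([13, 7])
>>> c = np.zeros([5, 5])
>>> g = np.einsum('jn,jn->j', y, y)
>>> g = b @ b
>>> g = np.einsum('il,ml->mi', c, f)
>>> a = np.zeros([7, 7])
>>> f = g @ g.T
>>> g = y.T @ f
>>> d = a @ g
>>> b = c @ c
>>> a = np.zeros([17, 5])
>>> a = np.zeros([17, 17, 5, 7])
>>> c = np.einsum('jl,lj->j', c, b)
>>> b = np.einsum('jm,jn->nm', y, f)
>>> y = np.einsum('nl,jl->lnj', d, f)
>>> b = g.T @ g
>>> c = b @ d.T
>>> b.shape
(13, 13)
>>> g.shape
(7, 13)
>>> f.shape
(13, 13)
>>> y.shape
(13, 7, 13)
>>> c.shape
(13, 7)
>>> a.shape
(17, 17, 5, 7)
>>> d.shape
(7, 13)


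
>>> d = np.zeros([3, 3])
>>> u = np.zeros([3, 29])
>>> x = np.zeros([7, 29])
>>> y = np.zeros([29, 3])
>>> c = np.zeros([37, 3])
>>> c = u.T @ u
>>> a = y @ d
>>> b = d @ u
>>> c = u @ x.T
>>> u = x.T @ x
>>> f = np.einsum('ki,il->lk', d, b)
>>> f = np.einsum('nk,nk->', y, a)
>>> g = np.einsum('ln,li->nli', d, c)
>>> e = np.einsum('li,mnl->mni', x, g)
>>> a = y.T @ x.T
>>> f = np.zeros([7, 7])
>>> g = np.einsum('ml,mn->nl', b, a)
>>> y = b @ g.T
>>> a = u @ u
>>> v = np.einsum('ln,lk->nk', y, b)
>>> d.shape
(3, 3)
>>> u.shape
(29, 29)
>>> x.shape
(7, 29)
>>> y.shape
(3, 7)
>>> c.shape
(3, 7)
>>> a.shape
(29, 29)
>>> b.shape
(3, 29)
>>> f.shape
(7, 7)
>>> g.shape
(7, 29)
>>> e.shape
(3, 3, 29)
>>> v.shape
(7, 29)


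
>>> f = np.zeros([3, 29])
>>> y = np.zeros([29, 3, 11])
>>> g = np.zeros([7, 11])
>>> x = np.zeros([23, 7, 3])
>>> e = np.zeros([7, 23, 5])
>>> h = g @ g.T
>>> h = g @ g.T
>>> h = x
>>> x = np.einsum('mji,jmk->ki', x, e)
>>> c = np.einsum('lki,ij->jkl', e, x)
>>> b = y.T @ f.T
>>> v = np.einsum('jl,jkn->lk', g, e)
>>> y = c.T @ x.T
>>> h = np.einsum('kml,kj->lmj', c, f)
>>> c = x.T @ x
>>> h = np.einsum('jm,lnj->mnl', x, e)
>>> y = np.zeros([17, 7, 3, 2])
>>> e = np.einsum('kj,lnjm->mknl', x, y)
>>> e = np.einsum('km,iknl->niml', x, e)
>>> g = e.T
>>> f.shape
(3, 29)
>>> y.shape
(17, 7, 3, 2)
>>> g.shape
(17, 3, 2, 7)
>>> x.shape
(5, 3)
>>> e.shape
(7, 2, 3, 17)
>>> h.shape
(3, 23, 7)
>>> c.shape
(3, 3)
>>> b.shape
(11, 3, 3)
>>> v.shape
(11, 23)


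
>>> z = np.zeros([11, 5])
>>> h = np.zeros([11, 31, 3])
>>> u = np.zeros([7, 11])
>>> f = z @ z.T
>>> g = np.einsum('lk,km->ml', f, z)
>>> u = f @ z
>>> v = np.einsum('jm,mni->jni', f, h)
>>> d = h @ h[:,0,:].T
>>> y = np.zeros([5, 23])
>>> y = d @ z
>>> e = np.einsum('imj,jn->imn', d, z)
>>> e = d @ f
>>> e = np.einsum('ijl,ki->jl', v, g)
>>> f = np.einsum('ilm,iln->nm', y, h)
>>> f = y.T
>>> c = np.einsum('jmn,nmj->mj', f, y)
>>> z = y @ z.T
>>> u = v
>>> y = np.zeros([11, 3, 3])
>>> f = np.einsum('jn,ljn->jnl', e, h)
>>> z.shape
(11, 31, 11)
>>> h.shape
(11, 31, 3)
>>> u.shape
(11, 31, 3)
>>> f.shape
(31, 3, 11)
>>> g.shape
(5, 11)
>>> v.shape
(11, 31, 3)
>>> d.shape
(11, 31, 11)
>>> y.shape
(11, 3, 3)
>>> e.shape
(31, 3)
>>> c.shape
(31, 5)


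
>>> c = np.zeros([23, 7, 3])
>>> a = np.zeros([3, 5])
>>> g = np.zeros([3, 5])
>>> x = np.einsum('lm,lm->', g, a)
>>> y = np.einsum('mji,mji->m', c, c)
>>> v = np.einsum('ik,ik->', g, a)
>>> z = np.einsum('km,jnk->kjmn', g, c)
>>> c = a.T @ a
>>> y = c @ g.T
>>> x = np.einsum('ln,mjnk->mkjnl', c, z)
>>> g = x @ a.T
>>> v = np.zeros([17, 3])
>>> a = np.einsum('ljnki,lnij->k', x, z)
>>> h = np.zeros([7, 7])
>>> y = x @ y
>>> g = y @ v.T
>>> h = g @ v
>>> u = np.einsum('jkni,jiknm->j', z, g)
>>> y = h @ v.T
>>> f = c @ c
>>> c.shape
(5, 5)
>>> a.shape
(5,)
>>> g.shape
(3, 7, 23, 5, 17)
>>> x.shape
(3, 7, 23, 5, 5)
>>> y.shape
(3, 7, 23, 5, 17)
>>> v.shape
(17, 3)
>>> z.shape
(3, 23, 5, 7)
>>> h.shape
(3, 7, 23, 5, 3)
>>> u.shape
(3,)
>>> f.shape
(5, 5)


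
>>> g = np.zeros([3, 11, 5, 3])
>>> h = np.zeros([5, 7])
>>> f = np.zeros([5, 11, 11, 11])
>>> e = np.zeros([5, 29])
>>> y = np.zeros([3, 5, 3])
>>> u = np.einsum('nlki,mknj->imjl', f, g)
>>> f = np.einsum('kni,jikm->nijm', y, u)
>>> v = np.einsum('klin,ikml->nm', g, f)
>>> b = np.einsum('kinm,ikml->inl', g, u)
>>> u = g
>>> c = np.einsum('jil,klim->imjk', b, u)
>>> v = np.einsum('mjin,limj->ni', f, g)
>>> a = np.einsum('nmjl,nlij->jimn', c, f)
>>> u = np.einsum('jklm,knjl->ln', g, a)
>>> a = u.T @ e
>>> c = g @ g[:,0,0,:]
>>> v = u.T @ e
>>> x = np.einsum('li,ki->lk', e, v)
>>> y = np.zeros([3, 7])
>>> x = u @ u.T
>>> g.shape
(3, 11, 5, 3)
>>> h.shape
(5, 7)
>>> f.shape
(5, 3, 11, 11)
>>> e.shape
(5, 29)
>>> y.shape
(3, 7)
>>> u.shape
(5, 11)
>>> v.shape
(11, 29)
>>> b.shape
(11, 5, 11)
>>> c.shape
(3, 11, 5, 3)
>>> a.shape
(11, 29)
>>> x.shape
(5, 5)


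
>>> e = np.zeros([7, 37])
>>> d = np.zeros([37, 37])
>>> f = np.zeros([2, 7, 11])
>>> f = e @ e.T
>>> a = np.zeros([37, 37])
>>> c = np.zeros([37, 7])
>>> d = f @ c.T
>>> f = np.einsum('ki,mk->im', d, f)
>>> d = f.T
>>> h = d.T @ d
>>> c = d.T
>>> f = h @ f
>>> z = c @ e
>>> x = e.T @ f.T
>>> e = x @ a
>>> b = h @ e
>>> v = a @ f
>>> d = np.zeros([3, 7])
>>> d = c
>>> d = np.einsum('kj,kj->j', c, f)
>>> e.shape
(37, 37)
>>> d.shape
(7,)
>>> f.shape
(37, 7)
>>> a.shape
(37, 37)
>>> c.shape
(37, 7)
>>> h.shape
(37, 37)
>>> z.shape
(37, 37)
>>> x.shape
(37, 37)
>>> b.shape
(37, 37)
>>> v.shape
(37, 7)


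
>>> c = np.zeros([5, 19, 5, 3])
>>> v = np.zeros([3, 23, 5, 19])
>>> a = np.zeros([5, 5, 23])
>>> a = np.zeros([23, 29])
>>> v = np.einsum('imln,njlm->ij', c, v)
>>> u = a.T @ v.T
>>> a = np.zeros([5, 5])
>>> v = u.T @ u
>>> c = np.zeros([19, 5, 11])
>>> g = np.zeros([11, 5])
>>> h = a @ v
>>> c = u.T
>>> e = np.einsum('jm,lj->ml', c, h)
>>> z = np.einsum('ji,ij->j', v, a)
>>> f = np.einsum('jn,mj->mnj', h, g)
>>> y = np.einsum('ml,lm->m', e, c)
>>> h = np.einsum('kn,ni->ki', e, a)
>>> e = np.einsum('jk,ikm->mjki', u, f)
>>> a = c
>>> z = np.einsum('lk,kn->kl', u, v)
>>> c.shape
(5, 29)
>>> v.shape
(5, 5)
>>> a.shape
(5, 29)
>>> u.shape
(29, 5)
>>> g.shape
(11, 5)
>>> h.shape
(29, 5)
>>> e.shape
(5, 29, 5, 11)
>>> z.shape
(5, 29)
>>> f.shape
(11, 5, 5)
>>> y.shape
(29,)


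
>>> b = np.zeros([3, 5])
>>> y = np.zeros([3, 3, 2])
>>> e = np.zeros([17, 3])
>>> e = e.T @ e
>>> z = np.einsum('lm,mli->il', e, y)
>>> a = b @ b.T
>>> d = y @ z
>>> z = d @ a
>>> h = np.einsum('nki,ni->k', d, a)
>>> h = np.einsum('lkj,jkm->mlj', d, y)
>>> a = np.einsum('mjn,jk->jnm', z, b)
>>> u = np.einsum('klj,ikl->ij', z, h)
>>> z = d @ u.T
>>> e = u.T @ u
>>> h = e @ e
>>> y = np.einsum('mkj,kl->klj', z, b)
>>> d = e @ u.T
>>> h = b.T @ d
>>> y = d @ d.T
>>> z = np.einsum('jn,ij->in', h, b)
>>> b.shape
(3, 5)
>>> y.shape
(3, 3)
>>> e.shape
(3, 3)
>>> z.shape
(3, 2)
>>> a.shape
(3, 3, 3)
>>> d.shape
(3, 2)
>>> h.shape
(5, 2)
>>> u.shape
(2, 3)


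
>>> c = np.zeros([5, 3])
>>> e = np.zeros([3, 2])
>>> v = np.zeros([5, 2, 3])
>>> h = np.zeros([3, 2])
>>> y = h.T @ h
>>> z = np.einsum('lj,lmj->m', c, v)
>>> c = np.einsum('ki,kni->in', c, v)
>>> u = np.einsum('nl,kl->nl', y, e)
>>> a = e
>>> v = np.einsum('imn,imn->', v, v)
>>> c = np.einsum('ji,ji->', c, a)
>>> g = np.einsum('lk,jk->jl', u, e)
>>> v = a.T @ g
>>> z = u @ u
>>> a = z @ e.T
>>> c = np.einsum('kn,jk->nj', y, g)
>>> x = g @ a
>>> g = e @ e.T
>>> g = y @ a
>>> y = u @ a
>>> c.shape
(2, 3)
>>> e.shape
(3, 2)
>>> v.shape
(2, 2)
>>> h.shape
(3, 2)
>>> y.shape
(2, 3)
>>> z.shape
(2, 2)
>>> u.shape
(2, 2)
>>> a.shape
(2, 3)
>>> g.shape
(2, 3)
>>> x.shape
(3, 3)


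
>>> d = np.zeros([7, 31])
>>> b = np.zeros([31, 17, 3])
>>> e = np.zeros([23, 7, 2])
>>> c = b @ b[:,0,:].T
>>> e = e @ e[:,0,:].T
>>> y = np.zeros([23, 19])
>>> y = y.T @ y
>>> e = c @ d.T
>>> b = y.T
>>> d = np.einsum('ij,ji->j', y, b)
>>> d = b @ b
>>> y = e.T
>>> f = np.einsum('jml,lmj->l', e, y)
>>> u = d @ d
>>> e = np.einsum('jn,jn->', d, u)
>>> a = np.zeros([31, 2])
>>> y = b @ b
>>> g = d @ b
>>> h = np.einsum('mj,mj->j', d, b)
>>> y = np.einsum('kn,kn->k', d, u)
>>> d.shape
(19, 19)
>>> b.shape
(19, 19)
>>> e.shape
()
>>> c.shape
(31, 17, 31)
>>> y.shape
(19,)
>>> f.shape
(7,)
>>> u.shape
(19, 19)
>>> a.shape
(31, 2)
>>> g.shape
(19, 19)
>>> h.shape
(19,)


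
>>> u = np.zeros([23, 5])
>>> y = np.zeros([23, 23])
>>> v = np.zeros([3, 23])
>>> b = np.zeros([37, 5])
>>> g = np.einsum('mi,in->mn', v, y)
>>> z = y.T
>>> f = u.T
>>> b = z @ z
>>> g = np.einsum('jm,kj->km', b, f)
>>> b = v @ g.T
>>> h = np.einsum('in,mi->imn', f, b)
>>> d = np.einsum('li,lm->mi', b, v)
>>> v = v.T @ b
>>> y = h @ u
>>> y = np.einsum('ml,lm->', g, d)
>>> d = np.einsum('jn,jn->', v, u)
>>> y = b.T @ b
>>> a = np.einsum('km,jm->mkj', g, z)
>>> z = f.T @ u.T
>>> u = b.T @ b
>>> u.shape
(5, 5)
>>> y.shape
(5, 5)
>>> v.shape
(23, 5)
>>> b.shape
(3, 5)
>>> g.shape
(5, 23)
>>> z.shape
(23, 23)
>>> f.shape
(5, 23)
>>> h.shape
(5, 3, 23)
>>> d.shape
()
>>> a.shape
(23, 5, 23)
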